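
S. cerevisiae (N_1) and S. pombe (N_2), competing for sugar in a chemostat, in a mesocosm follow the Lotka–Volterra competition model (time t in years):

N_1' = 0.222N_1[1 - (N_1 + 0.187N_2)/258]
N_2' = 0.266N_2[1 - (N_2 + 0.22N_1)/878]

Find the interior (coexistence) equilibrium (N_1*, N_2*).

N_1* ≈ 97.8, N_2* ≈ 856

Setting both brackets to zero gives the nullclines N_1 + 0.187N_2 = 258 and 0.22N_1 + N_2 = 878.
Substituting N_2 = 878 - 0.22N_1 into the first: N_1(1 - 0.187·0.22) = 258 - 0.187·878.
So N_1* = 93.8/0.959 = 97.8, and then N_2* = 878 - 0.22·97.8 = 856.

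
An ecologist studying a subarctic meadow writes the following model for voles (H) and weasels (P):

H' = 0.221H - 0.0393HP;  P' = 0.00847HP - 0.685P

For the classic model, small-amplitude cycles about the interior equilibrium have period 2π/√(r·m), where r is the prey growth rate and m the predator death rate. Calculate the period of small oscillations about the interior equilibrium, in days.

T ≈ 16.1 days

Here r = 0.221 and m = 0.685, so r·m = 0.151.
ω = √0.151 = 0.389 per day, hence T = 2π/ω ≈ 16.1 days.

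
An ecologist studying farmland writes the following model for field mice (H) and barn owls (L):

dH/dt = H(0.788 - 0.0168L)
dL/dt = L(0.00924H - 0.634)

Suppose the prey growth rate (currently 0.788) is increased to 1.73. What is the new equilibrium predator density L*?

At the interior fixed point, setting dH/dt = 0 with H > 0 fixes L* = (prey growth rate)/(HL coefficient) — independent of the other coefficients.
With the change, L* = 1.73/0.0168 = 103; it rises from 46.9.

L* ≈ 103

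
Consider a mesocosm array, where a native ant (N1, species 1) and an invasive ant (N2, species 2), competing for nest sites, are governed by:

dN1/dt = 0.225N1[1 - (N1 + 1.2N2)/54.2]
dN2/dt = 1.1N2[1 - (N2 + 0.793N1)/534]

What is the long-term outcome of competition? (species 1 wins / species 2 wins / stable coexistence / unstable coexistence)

Compare the nullcline intercepts: K1/α12 = 54.2/1.2 = 45.2 < K2 = 534; K2/α21 = 534/0.793 = 673 > K1 = 54.2.
Since the inequalities point opposite ways, species 2 can invade but species 1 cannot.

species 2 excludes species 1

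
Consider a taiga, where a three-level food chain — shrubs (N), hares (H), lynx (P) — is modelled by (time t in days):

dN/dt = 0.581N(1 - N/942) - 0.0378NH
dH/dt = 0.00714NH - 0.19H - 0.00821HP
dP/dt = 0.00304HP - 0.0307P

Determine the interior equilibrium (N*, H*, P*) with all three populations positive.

N* ≈ 323, H* ≈ 10.1, P* ≈ 258

From dP/dt = 0: 0.00304H* = 0.0307, so H* = 10.1.
From dN/dt = 0: 0.581(1 - N*/942) = 0.0378·10.1, giving N* = 942·(1 - 0.657) = 323.
From dH/dt = 0: 0.00714·323 - 0.19 = 0.00821P*, so P* = 2.12/0.00821 = 258.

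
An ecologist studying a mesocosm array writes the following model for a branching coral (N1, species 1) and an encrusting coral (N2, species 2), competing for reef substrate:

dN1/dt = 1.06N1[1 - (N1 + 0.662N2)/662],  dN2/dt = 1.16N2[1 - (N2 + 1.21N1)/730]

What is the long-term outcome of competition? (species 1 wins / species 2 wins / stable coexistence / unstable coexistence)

species 1 excludes species 2

Compare the nullcline intercepts: K1/α12 = 662/0.662 = 1000 > K2 = 730; K2/α21 = 730/1.21 = 603 < K1 = 662.
Since the inequalities point opposite ways, species 1 can invade but species 2 cannot.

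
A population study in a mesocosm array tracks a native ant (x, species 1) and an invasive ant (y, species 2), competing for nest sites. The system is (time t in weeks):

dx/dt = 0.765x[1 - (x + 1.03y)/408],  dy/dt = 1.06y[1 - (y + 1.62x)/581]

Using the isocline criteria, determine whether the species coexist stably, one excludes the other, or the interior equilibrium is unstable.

Compare the nullcline intercepts: K1/α12 = 408/1.03 = 396 < K2 = 581; K2/α21 = 581/1.62 = 359 < K1 = 408.
Since both are reversed, neither can invade when rare; the interior point is a saddle.

unstable coexistence (outcome depends on initial conditions)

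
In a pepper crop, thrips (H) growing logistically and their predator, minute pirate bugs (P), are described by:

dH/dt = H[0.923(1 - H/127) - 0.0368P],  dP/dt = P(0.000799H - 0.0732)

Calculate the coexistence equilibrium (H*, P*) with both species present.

From dP/dt = 0 with P > 0: 0.000799H* = 0.0732, so H* = 91.6.
Substitute into dH/dt = 0: 0.923(1 - 91.6/127) = 0.0368P*.
The bracket is 0.279, giving P* = 0.257/0.0368 = 6.99.

H* ≈ 91.6, P* ≈ 6.99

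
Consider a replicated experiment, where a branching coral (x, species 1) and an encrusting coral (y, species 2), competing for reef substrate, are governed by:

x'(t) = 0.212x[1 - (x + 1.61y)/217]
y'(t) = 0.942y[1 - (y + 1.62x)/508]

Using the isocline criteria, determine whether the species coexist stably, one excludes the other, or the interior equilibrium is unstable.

Compare the nullcline intercepts: K1/α12 = 217/1.61 = 135 < K2 = 508; K2/α21 = 508/1.62 = 314 > K1 = 217.
Since the inequalities point opposite ways, species 2 can invade but species 1 cannot.

species 2 excludes species 1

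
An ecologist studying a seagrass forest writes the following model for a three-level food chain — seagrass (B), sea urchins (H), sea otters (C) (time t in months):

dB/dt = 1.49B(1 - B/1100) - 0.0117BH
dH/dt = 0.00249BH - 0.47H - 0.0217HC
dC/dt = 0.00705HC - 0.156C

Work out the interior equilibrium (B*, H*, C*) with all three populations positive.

From dC/dt = 0: 0.00705H* = 0.156, so H* = 22.1.
From dB/dt = 0: 1.49(1 - B*/1100) = 0.0117·22.1, giving B* = 1100·(1 - 0.174) = 909.
From dH/dt = 0: 0.00249·909 - 0.47 = 0.0217C*, so C* = 1.79/0.0217 = 82.6.

B* ≈ 909, H* ≈ 22.1, C* ≈ 82.6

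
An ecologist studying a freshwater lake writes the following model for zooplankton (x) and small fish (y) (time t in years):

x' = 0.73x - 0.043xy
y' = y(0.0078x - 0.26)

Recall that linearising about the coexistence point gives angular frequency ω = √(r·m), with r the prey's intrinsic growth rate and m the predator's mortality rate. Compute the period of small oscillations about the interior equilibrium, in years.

T ≈ 14.4 years

Here r = 0.73 and m = 0.26, so r·m = 0.19.
ω = √0.19 = 0.436 per year, hence T = 2π/ω ≈ 14.4 years.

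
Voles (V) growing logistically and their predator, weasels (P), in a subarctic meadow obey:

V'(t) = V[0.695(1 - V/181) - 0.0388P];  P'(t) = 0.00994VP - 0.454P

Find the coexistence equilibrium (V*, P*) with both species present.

V* ≈ 45.7, P* ≈ 13.4

From dP/dt = 0 with P > 0: 0.00994V* = 0.454, so V* = 45.7.
Substitute into dV/dt = 0: 0.695(1 - 45.7/181) = 0.0388P*.
The bracket is 0.748, giving P* = 0.52/0.0388 = 13.4.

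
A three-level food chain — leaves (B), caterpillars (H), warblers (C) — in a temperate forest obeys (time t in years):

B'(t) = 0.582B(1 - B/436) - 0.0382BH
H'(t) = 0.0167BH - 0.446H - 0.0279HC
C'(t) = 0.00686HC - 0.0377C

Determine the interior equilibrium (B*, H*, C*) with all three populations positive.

From dC/dt = 0: 0.00686H* = 0.0377, so H* = 5.5.
From dB/dt = 0: 0.582(1 - B*/436) = 0.0382·5.5, giving B* = 436·(1 - 0.361) = 279.
From dH/dt = 0: 0.0167·279 - 0.446 = 0.0279C*, so C* = 4.21/0.0279 = 151.

B* ≈ 279, H* ≈ 5.5, C* ≈ 151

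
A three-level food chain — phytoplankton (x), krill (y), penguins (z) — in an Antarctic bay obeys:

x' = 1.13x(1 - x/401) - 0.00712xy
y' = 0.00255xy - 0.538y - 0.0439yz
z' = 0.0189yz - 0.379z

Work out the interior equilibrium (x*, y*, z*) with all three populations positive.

From dz/dt = 0: 0.0189y* = 0.379, so y* = 20.1.
From dx/dt = 0: 1.13(1 - x*/401) = 0.00712·20.1, giving x* = 401·(1 - 0.126) = 350.
From dy/dt = 0: 0.00255·350 - 0.538 = 0.0439z*, so z* = 0.355/0.0439 = 8.09.

x* ≈ 350, y* ≈ 20.1, z* ≈ 8.09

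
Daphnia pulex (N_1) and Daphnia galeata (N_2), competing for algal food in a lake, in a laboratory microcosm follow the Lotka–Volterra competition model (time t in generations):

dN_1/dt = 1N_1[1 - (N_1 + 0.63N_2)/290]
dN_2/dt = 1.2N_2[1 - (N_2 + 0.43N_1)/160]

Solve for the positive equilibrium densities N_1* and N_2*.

N_1* ≈ 259, N_2* ≈ 48.4

Setting both brackets to zero gives the nullclines N_1 + 0.63N_2 = 290 and 0.43N_1 + N_2 = 160.
Substituting N_2 = 160 - 0.43N_1 into the first: N_1(1 - 0.63·0.43) = 290 - 0.63·160.
So N_1* = 189/0.729 = 259, and then N_2* = 160 - 0.43·259 = 48.4.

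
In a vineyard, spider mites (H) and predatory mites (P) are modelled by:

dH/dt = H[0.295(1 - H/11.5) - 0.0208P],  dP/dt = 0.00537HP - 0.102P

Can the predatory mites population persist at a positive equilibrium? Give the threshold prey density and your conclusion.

Threshold H = 19; K < 19, so no, the predator goes extinct.

The predator equation gives dP/dt > 0 only when H > 0.102/0.00537 = 19.
Without the predator, H → K = 11.5. Since 11.5 < 19, the predator cannot invade.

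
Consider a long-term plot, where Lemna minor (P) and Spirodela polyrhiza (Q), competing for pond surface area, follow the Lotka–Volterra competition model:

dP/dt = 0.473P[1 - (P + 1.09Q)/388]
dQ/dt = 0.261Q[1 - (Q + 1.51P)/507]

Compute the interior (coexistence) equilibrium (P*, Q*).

Setting both brackets to zero gives the nullclines P + 1.09Q = 388 and 1.51P + Q = 507.
Substituting Q = 507 - 1.51P into the first: P(1 - 1.09·1.51) = 388 - 1.09·507.
So P* = -165/-0.646 = 255, and then Q* = 507 - 1.51·255 = 122.

P* ≈ 255, Q* ≈ 122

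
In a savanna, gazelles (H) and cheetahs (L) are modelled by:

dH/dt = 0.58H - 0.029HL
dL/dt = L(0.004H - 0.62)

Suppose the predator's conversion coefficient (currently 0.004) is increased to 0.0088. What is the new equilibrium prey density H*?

H* ≈ 70.5

At the interior fixed point, setting dL/dt = 0 with L > 0 fixes H* = (predator death rate)/(HL coefficient) — independent of the other coefficients.
With the change, H* = 0.62/0.0088 = 70.5; it falls from 155.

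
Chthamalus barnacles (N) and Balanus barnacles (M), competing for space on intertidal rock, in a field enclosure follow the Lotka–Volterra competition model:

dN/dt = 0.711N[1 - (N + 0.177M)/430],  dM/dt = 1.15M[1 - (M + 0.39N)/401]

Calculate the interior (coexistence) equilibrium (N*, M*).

Setting both brackets to zero gives the nullclines N + 0.177M = 430 and 0.39N + M = 401.
Substituting M = 401 - 0.39N into the first: N(1 - 0.177·0.39) = 430 - 0.177·401.
So N* = 359/0.931 = 386, and then M* = 401 - 0.39·386 = 251.

N* ≈ 386, M* ≈ 251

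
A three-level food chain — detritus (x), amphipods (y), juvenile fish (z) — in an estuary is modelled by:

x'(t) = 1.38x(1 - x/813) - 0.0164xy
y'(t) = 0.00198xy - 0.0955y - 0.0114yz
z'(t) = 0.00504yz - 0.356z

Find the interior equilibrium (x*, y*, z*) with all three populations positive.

From dz/dt = 0: 0.00504y* = 0.356, so y* = 70.6.
From dx/dt = 0: 1.38(1 - x*/813) = 0.0164·70.6, giving x* = 813·(1 - 0.839) = 131.
From dy/dt = 0: 0.00198·131 - 0.0955 = 0.0114z*, so z* = 0.163/0.0114 = 14.3.

x* ≈ 131, y* ≈ 70.6, z* ≈ 14.3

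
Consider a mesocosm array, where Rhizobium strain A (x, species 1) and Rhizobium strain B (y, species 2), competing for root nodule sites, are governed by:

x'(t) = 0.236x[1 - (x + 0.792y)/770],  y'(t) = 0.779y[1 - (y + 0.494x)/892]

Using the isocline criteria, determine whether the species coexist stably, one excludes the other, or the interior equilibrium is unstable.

Compare the nullcline intercepts: K1/α12 = 770/0.792 = 972 > K2 = 892; K2/α21 = 892/0.494 = 1810 > K1 = 770.
Since both inequalities hold, each species can invade when rare, so the interior equilibrium is stable.

stable coexistence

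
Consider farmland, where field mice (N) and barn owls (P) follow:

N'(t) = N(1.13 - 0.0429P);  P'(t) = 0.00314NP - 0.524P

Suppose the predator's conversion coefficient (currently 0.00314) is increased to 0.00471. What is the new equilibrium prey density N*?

N* ≈ 111

At the interior fixed point, setting dP/dt = 0 with P > 0 fixes N* = (predator death rate)/(NP coefficient) — independent of the other coefficients.
With the change, N* = 0.524/0.00471 = 111; it falls from 167.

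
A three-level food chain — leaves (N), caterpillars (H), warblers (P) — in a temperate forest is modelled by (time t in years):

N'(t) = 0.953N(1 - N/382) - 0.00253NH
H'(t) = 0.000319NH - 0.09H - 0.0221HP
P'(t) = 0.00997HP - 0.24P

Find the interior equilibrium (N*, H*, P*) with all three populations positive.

From dP/dt = 0: 0.00997H* = 0.24, so H* = 24.1.
From dN/dt = 0: 0.953(1 - N*/382) = 0.00253·24.1, giving N* = 382·(1 - 0.0639) = 358.
From dH/dt = 0: 0.000319·358 - 0.09 = 0.0221P*, so P* = 0.0241/0.0221 = 1.09.

N* ≈ 358, H* ≈ 24.1, P* ≈ 1.09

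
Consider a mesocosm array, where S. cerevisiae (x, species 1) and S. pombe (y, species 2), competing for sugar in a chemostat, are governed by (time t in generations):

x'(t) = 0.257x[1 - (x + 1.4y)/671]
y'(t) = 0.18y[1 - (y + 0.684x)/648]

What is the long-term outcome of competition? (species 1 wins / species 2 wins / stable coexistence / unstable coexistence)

Compare the nullcline intercepts: K1/α12 = 671/1.4 = 479 < K2 = 648; K2/α21 = 648/0.684 = 947 > K1 = 671.
Since the inequalities point opposite ways, species 2 can invade but species 1 cannot.

species 2 excludes species 1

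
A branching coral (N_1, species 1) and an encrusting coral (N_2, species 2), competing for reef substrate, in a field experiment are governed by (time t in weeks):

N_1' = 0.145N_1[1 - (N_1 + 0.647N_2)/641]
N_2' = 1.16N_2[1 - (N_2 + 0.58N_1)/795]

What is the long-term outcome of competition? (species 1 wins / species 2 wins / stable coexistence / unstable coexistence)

stable coexistence

Compare the nullcline intercepts: K1/α12 = 641/0.647 = 991 > K2 = 795; K2/α21 = 795/0.58 = 1370 > K1 = 641.
Since both inequalities hold, each species can invade when rare, so the interior equilibrium is stable.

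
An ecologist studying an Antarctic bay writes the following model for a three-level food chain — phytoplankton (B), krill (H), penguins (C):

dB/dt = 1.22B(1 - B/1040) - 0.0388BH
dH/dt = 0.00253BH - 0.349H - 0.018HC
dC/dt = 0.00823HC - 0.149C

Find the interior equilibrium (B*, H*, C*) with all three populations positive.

B* ≈ 441, H* ≈ 18.1, C* ≈ 42.6

From dC/dt = 0: 0.00823H* = 0.149, so H* = 18.1.
From dB/dt = 0: 1.22(1 - B*/1040) = 0.0388·18.1, giving B* = 1040·(1 - 0.576) = 441.
From dH/dt = 0: 0.00253·441 - 0.349 = 0.018C*, so C* = 0.767/0.018 = 42.6.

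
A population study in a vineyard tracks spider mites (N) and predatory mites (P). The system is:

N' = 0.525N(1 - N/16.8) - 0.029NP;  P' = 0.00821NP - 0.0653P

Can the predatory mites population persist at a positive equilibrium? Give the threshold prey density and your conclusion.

Threshold N = 7.95; K > 7.95, so yes, the predator persists.

The predator equation gives dP/dt > 0 only when N > 0.0653/0.00821 = 7.95.
Without the predator, N → K = 16.8. Since 16.8 > 7.95, the predator can invade and persist.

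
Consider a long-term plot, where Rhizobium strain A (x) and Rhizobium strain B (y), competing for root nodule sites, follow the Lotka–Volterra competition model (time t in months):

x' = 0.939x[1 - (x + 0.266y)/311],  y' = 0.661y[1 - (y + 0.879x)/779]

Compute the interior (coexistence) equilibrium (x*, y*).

Setting both brackets to zero gives the nullclines x + 0.266y = 311 and 0.879x + y = 779.
Substituting y = 779 - 0.879x into the first: x(1 - 0.266·0.879) = 311 - 0.266·779.
So x* = 104/0.766 = 135, and then y* = 779 - 0.879·135 = 660.

x* ≈ 135, y* ≈ 660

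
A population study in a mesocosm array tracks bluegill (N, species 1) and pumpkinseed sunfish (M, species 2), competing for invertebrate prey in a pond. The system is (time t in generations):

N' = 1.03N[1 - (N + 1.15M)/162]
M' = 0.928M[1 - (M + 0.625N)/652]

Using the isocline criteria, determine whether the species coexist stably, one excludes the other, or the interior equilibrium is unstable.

Compare the nullcline intercepts: K1/α12 = 162/1.15 = 141 < K2 = 652; K2/α21 = 652/0.625 = 1040 > K1 = 162.
Since the inequalities point opposite ways, species 2 can invade but species 1 cannot.

species 2 excludes species 1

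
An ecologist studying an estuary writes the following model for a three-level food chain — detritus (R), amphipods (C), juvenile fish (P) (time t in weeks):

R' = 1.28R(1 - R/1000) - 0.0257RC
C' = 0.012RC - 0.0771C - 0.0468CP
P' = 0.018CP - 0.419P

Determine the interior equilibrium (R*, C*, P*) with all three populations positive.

From dP/dt = 0: 0.018C* = 0.419, so C* = 23.3.
From dR/dt = 0: 1.28(1 - R*/1000) = 0.0257·23.3, giving R* = 1000·(1 - 0.467) = 533.
From dC/dt = 0: 0.012·533 - 0.0771 = 0.0468P*, so P* = 6.31/0.0468 = 135.

R* ≈ 533, C* ≈ 23.3, P* ≈ 135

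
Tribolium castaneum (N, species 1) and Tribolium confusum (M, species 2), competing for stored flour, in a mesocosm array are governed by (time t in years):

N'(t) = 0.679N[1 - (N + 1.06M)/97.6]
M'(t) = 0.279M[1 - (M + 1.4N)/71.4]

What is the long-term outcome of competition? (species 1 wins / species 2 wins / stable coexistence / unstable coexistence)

species 1 excludes species 2

Compare the nullcline intercepts: K1/α12 = 97.6/1.06 = 92.1 > K2 = 71.4; K2/α21 = 71.4/1.4 = 51 < K1 = 97.6.
Since the inequalities point opposite ways, species 1 can invade but species 2 cannot.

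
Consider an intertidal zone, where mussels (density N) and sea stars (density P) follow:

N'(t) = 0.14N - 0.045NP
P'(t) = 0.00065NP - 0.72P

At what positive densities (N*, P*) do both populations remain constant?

N* ≈ 1110, P* ≈ 3.11

Set dP/dt = 0 with P > 0: 0.00065N - 0.72 = 0, so N* = 0.72/0.00065 = 1110.
Set dN/dt = 0 with N > 0: 0.14 - 0.045P = 0, so P* = 0.14/0.045 = 3.11.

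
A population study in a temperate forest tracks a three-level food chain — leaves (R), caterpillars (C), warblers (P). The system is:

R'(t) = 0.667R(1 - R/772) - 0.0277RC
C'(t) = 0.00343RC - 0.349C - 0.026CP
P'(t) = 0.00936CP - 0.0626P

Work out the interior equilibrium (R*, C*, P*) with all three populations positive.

From dP/dt = 0: 0.00936C* = 0.0626, so C* = 6.69.
From dR/dt = 0: 0.667(1 - R*/772) = 0.0277·6.69, giving R* = 772·(1 - 0.278) = 558.
From dC/dt = 0: 0.00343·558 - 0.349 = 0.026P*, so P* = 1.56/0.026 = 60.1.

R* ≈ 558, C* ≈ 6.69, P* ≈ 60.1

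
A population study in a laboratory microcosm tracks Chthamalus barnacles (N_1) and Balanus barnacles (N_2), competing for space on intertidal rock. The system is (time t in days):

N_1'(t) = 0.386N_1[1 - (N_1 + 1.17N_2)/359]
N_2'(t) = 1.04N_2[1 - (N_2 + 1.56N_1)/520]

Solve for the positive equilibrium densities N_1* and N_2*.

Setting both brackets to zero gives the nullclines N_1 + 1.17N_2 = 359 and 1.56N_1 + N_2 = 520.
Substituting N_2 = 520 - 1.56N_1 into the first: N_1(1 - 1.17·1.56) = 359 - 1.17·520.
So N_1* = -249/-0.825 = 302, and then N_2* = 520 - 1.56·302 = 48.5.

N_1* ≈ 302, N_2* ≈ 48.5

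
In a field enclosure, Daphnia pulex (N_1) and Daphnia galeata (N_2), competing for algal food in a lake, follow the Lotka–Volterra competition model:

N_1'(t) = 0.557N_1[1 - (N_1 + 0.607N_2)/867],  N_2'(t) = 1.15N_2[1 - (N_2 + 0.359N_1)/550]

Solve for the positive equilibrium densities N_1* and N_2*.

Setting both brackets to zero gives the nullclines N_1 + 0.607N_2 = 867 and 0.359N_1 + N_2 = 550.
Substituting N_2 = 550 - 0.359N_1 into the first: N_1(1 - 0.607·0.359) = 867 - 0.607·550.
So N_1* = 533/0.782 = 682, and then N_2* = 550 - 0.359·682 = 305.

N_1* ≈ 682, N_2* ≈ 305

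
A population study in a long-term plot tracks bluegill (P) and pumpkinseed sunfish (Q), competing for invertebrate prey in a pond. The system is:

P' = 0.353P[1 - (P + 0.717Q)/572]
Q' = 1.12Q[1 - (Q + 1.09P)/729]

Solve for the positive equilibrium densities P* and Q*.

P* ≈ 226, Q* ≈ 483

Setting both brackets to zero gives the nullclines P + 0.717Q = 572 and 1.09P + Q = 729.
Substituting Q = 729 - 1.09P into the first: P(1 - 0.717·1.09) = 572 - 0.717·729.
So P* = 49.3/0.218 = 226, and then Q* = 729 - 1.09·226 = 483.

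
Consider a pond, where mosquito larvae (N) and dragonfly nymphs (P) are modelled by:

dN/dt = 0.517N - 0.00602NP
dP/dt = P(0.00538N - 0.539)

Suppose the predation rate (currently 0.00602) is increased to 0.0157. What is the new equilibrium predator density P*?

P* ≈ 32.9

At the interior fixed point, setting dN/dt = 0 with N > 0 fixes P* = (prey growth rate)/(NP coefficient) — independent of the other coefficients.
With the change, P* = 0.517/0.0157 = 32.9; it falls from 85.9.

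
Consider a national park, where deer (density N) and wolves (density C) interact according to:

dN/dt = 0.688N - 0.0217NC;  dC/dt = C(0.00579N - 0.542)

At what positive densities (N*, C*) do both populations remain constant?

N* ≈ 93.6, C* ≈ 31.7

Set dC/dt = 0 with C > 0: 0.00579N - 0.542 = 0, so N* = 0.542/0.00579 = 93.6.
Set dN/dt = 0 with N > 0: 0.688 - 0.0217C = 0, so C* = 0.688/0.0217 = 31.7.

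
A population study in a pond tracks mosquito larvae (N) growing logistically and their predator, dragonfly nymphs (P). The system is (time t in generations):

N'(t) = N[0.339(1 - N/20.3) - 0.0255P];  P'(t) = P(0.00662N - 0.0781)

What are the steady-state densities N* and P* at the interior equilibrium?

N* ≈ 11.8, P* ≈ 5.57

From dP/dt = 0 with P > 0: 0.00662N* = 0.0781, so N* = 11.8.
Substitute into dN/dt = 0: 0.339(1 - 11.8/20.3) = 0.0255P*.
The bracket is 0.419, giving P* = 0.142/0.0255 = 5.57.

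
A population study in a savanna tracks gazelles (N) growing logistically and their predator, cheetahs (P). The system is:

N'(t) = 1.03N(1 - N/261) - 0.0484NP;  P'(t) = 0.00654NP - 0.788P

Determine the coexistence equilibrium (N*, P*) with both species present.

From dP/dt = 0 with P > 0: 0.00654N* = 0.788, so N* = 120.
Substitute into dN/dt = 0: 1.03(1 - 120/261) = 0.0484P*.
The bracket is 0.538, giving P* = 0.555/0.0484 = 11.5.

N* ≈ 120, P* ≈ 11.5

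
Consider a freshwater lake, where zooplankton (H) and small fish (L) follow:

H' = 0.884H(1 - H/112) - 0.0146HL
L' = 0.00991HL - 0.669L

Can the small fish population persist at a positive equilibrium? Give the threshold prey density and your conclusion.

The predator equation gives dL/dt > 0 only when H > 0.669/0.00991 = 67.5.
Without the predator, H → K = 112. Since 112 > 67.5, the predator can invade and persist.

Threshold H = 67.5; K > 67.5, so yes, the predator persists.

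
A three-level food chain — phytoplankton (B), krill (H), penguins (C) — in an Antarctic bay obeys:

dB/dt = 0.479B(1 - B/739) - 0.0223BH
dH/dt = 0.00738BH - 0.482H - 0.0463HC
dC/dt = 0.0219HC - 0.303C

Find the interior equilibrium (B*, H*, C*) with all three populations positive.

B* ≈ 263, H* ≈ 13.8, C* ≈ 31.5

From dC/dt = 0: 0.0219H* = 0.303, so H* = 13.8.
From dB/dt = 0: 0.479(1 - B*/739) = 0.0223·13.8, giving B* = 739·(1 - 0.644) = 263.
From dH/dt = 0: 0.00738·263 - 0.482 = 0.0463C*, so C* = 1.46/0.0463 = 31.5.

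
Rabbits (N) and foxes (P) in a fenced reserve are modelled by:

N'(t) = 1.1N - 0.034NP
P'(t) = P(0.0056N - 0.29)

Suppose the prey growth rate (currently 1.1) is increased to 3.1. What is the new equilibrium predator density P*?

At the interior fixed point, setting dN/dt = 0 with N > 0 fixes P* = (prey growth rate)/(NP coefficient) — independent of the other coefficients.
With the change, P* = 3.1/0.034 = 91.2; it rises from 32.4.

P* ≈ 91.2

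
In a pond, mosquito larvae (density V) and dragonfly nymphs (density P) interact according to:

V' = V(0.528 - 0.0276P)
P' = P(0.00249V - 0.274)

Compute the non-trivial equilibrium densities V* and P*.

V* ≈ 110, P* ≈ 19.1

Set dP/dt = 0 with P > 0: 0.00249V - 0.274 = 0, so V* = 0.274/0.00249 = 110.
Set dV/dt = 0 with V > 0: 0.528 - 0.0276P = 0, so P* = 0.528/0.0276 = 19.1.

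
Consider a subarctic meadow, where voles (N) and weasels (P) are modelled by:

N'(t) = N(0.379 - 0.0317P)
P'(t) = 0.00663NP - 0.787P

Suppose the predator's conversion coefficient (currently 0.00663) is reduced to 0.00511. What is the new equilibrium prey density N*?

N* ≈ 154

At the interior fixed point, setting dP/dt = 0 with P > 0 fixes N* = (predator death rate)/(NP coefficient) — independent of the other coefficients.
With the change, N* = 0.787/0.00511 = 154; it rises from 119.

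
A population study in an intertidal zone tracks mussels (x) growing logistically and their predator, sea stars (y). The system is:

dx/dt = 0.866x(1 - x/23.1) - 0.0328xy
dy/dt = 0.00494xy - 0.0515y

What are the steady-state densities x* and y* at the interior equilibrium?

x* ≈ 10.4, y* ≈ 14.5

From dy/dt = 0 with y > 0: 0.00494x* = 0.0515, so x* = 10.4.
Substitute into dx/dt = 0: 0.866(1 - 10.4/23.1) = 0.0328y*.
The bracket is 0.549, giving y* = 0.475/0.0328 = 14.5.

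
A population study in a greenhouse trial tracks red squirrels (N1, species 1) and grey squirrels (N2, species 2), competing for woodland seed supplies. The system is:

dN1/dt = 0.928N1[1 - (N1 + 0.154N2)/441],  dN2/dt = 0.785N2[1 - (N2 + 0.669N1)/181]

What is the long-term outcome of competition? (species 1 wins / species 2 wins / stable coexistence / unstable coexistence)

species 1 excludes species 2

Compare the nullcline intercepts: K1/α12 = 441/0.154 = 2860 > K2 = 181; K2/α21 = 181/0.669 = 271 < K1 = 441.
Since the inequalities point opposite ways, species 1 can invade but species 2 cannot.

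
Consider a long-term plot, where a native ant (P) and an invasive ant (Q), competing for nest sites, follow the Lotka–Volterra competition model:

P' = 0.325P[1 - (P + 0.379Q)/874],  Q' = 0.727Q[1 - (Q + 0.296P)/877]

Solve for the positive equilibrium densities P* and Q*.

P* ≈ 610, Q* ≈ 696

Setting both brackets to zero gives the nullclines P + 0.379Q = 874 and 0.296P + Q = 877.
Substituting Q = 877 - 0.296P into the first: P(1 - 0.379·0.296) = 874 - 0.379·877.
So P* = 542/0.888 = 610, and then Q* = 877 - 0.296·610 = 696.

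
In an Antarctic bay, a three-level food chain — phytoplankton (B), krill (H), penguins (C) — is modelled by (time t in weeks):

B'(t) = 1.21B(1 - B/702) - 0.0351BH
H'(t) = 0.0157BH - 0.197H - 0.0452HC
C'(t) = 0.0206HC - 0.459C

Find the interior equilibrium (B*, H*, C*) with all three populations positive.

From dC/dt = 0: 0.0206H* = 0.459, so H* = 22.3.
From dB/dt = 0: 1.21(1 - B*/702) = 0.0351·22.3, giving B* = 702·(1 - 0.646) = 248.
From dH/dt = 0: 0.0157·248 - 0.197 = 0.0452C*, so C* = 3.7/0.0452 = 81.9.

B* ≈ 248, H* ≈ 22.3, C* ≈ 81.9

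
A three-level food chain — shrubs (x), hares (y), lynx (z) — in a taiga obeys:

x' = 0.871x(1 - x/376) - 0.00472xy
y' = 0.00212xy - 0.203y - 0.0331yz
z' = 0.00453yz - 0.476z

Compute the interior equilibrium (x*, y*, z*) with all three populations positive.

x* ≈ 162, y* ≈ 105, z* ≈ 4.24

From dz/dt = 0: 0.00453y* = 0.476, so y* = 105.
From dx/dt = 0: 0.871(1 - x*/376) = 0.00472·105, giving x* = 376·(1 - 0.569) = 162.
From dy/dt = 0: 0.00212·162 - 0.203 = 0.0331z*, so z* = 0.14/0.0331 = 4.24.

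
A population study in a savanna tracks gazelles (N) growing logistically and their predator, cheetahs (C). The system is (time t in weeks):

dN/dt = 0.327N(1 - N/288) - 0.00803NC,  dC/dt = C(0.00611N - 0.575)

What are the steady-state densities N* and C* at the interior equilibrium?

From dC/dt = 0 with C > 0: 0.00611N* = 0.575, so N* = 94.1.
Substitute into dN/dt = 0: 0.327(1 - 94.1/288) = 0.00803C*.
The bracket is 0.673, giving C* = 0.22/0.00803 = 27.4.

N* ≈ 94.1, C* ≈ 27.4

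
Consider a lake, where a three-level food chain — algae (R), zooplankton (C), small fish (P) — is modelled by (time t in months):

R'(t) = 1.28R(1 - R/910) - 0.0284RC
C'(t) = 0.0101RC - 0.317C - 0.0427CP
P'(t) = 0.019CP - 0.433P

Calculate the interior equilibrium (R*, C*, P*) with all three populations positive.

From dP/dt = 0: 0.019C* = 0.433, so C* = 22.8.
From dR/dt = 0: 1.28(1 - R*/910) = 0.0284·22.8, giving R* = 910·(1 - 0.506) = 450.
From dC/dt = 0: 0.0101·450 - 0.317 = 0.0427P*, so P* = 4.23/0.0427 = 99.

R* ≈ 450, C* ≈ 22.8, P* ≈ 99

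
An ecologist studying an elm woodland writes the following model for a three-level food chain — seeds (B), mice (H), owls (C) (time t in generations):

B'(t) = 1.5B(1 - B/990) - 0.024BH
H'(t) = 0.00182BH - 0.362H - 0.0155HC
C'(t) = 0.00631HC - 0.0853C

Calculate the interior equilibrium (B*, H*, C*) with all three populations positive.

B* ≈ 776, H* ≈ 13.5, C* ≈ 67.7

From dC/dt = 0: 0.00631H* = 0.0853, so H* = 13.5.
From dB/dt = 0: 1.5(1 - B*/990) = 0.024·13.5, giving B* = 990·(1 - 0.216) = 776.
From dH/dt = 0: 0.00182·776 - 0.362 = 0.0155C*, so C* = 1.05/0.0155 = 67.7.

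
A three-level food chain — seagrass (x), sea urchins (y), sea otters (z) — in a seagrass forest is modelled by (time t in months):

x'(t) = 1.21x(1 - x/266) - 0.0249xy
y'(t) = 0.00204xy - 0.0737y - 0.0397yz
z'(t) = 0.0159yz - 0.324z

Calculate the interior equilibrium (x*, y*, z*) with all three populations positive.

From dz/dt = 0: 0.0159y* = 0.324, so y* = 20.4.
From dx/dt = 0: 1.21(1 - x*/266) = 0.0249·20.4, giving x* = 266·(1 - 0.419) = 154.
From dy/dt = 0: 0.00204·154 - 0.0737 = 0.0397z*, so z* = 0.241/0.0397 = 6.08.

x* ≈ 154, y* ≈ 20.4, z* ≈ 6.08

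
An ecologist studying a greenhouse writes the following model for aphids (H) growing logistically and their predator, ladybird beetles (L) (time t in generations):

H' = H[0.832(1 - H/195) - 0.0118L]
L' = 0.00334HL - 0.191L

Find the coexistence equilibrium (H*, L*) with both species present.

H* ≈ 57.2, L* ≈ 49.8

From dL/dt = 0 with L > 0: 0.00334H* = 0.191, so H* = 57.2.
Substitute into dH/dt = 0: 0.832(1 - 57.2/195) = 0.0118L*.
The bracket is 0.707, giving L* = 0.588/0.0118 = 49.8.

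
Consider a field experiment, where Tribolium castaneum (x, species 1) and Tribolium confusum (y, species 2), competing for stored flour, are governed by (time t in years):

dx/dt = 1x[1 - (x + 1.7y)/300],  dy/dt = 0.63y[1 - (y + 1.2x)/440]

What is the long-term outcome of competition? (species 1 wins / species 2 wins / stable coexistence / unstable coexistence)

species 2 excludes species 1

Compare the nullcline intercepts: K1/α12 = 300/1.7 = 176 < K2 = 440; K2/α21 = 440/1.2 = 367 > K1 = 300.
Since the inequalities point opposite ways, species 2 can invade but species 1 cannot.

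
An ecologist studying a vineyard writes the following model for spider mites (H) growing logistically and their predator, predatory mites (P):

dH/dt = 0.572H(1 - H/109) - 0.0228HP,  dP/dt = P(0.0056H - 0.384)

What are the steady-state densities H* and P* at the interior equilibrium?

From dP/dt = 0 with P > 0: 0.0056H* = 0.384, so H* = 68.6.
Substitute into dH/dt = 0: 0.572(1 - 68.6/109) = 0.0228P*.
The bracket is 0.371, giving P* = 0.212/0.0228 = 9.31.

H* ≈ 68.6, P* ≈ 9.31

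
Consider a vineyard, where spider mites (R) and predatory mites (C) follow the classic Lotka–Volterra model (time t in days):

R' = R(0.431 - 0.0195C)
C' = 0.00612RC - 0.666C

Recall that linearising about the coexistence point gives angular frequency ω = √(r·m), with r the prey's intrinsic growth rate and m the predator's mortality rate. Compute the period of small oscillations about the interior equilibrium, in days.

Here r = 0.431 and m = 0.666, so r·m = 0.287.
ω = √0.287 = 0.536 per day, hence T = 2π/ω ≈ 11.7 days.

T ≈ 11.7 days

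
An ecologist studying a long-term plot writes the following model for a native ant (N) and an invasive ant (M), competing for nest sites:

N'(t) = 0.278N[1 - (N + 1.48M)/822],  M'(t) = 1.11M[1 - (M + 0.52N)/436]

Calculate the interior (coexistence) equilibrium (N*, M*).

Setting both brackets to zero gives the nullclines N + 1.48M = 822 and 0.52N + M = 436.
Substituting M = 436 - 0.52N into the first: N(1 - 1.48·0.52) = 822 - 1.48·436.
So N* = 177/0.23 = 767, and then M* = 436 - 0.52·767 = 37.2.

N* ≈ 767, M* ≈ 37.2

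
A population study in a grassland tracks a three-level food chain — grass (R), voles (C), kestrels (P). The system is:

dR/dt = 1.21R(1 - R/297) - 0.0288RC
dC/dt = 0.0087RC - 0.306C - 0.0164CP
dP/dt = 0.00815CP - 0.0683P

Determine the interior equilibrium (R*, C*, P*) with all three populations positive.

From dP/dt = 0: 0.00815C* = 0.0683, so C* = 8.38.
From dR/dt = 0: 1.21(1 - R*/297) = 0.0288·8.38, giving R* = 297·(1 - 0.199) = 238.
From dC/dt = 0: 0.0087·238 - 0.306 = 0.0164P*, so P* = 1.76/0.0164 = 107.

R* ≈ 238, C* ≈ 8.38, P* ≈ 107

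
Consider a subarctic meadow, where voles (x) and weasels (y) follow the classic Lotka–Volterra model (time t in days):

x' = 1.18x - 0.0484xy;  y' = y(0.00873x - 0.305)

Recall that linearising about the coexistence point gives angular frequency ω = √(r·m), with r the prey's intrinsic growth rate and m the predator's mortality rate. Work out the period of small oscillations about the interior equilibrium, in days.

Here r = 1.18 and m = 0.305, so r·m = 0.36.
ω = √0.36 = 0.6 per day, hence T = 2π/ω ≈ 10.5 days.

T ≈ 10.5 days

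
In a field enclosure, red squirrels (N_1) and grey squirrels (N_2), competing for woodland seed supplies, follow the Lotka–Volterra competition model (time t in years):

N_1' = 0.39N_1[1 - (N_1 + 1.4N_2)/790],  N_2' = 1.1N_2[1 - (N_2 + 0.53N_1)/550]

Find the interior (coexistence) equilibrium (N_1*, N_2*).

N_1* ≈ 77.5, N_2* ≈ 509

Setting both brackets to zero gives the nullclines N_1 + 1.4N_2 = 790 and 0.53N_1 + N_2 = 550.
Substituting N_2 = 550 - 0.53N_1 into the first: N_1(1 - 1.4·0.53) = 790 - 1.4·550.
So N_1* = 20/0.258 = 77.5, and then N_2* = 550 - 0.53·77.5 = 509.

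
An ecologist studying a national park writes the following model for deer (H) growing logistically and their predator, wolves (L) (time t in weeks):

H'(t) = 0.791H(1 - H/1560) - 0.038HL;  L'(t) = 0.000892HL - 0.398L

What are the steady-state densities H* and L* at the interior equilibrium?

H* ≈ 446, L* ≈ 14.9

From dL/dt = 0 with L > 0: 0.000892H* = 0.398, so H* = 446.
Substitute into dH/dt = 0: 0.791(1 - 446/1560) = 0.038L*.
The bracket is 0.714, giving L* = 0.565/0.038 = 14.9.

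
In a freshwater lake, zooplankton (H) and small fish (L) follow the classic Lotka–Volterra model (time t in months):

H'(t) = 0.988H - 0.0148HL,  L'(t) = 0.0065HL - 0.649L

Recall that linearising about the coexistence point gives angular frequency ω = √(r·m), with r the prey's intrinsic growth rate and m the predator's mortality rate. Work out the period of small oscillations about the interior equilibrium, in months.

T ≈ 7.85 months

Here r = 0.988 and m = 0.649, so r·m = 0.641.
ω = √0.641 = 0.801 per month, hence T = 2π/ω ≈ 7.85 months.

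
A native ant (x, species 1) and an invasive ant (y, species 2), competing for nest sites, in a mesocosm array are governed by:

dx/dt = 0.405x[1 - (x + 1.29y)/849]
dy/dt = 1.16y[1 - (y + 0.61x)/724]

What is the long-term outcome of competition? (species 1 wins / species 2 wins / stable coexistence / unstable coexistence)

species 2 excludes species 1

Compare the nullcline intercepts: K1/α12 = 849/1.29 = 658 < K2 = 724; K2/α21 = 724/0.61 = 1190 > K1 = 849.
Since the inequalities point opposite ways, species 2 can invade but species 1 cannot.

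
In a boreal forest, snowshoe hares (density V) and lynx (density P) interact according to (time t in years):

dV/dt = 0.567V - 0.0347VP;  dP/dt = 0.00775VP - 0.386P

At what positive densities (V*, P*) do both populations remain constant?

Set dP/dt = 0 with P > 0: 0.00775V - 0.386 = 0, so V* = 0.386/0.00775 = 49.8.
Set dV/dt = 0 with V > 0: 0.567 - 0.0347P = 0, so P* = 0.567/0.0347 = 16.3.

V* ≈ 49.8, P* ≈ 16.3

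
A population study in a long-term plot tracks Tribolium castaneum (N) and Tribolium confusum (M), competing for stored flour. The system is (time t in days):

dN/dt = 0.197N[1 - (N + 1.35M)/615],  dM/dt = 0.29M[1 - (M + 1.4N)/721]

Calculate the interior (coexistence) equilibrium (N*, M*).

Setting both brackets to zero gives the nullclines N + 1.35M = 615 and 1.4N + M = 721.
Substituting M = 721 - 1.4N into the first: N(1 - 1.35·1.4) = 615 - 1.35·721.
So N* = -358/-0.89 = 403, and then M* = 721 - 1.4·403 = 157.

N* ≈ 403, M* ≈ 157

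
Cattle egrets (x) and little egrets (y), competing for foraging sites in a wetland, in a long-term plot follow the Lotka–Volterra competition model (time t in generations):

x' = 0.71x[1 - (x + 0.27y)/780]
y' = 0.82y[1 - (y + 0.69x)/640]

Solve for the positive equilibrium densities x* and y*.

x* ≈ 746, y* ≈ 125

Setting both brackets to zero gives the nullclines x + 0.27y = 780 and 0.69x + y = 640.
Substituting y = 640 - 0.69x into the first: x(1 - 0.27·0.69) = 780 - 0.27·640.
So x* = 607/0.814 = 746, and then y* = 640 - 0.69·746 = 125.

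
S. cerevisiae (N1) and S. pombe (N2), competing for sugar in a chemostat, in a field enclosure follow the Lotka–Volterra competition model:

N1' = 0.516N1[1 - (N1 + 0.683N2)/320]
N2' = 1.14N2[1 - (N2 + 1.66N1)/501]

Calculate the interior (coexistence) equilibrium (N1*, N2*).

N1* ≈ 166, N2* ≈ 226

Setting both brackets to zero gives the nullclines N1 + 0.683N2 = 320 and 1.66N1 + N2 = 501.
Substituting N2 = 501 - 1.66N1 into the first: N1(1 - 0.683·1.66) = 320 - 0.683·501.
So N1* = -22.2/-0.134 = 166, and then N2* = 501 - 1.66·166 = 226.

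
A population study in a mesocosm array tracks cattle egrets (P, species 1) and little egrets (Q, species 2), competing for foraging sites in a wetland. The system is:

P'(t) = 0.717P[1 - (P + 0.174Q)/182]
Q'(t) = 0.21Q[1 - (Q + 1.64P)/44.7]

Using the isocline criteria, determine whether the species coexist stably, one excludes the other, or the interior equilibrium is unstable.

Compare the nullcline intercepts: K1/α12 = 182/0.174 = 1050 > K2 = 44.7; K2/α21 = 44.7/1.64 = 27.3 < K1 = 182.
Since the inequalities point opposite ways, species 1 can invade but species 2 cannot.

species 1 excludes species 2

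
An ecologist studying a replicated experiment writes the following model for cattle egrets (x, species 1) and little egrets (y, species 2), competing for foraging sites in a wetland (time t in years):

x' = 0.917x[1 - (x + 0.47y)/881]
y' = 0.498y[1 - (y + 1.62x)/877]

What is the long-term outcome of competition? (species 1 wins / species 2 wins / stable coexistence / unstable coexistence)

species 1 excludes species 2

Compare the nullcline intercepts: K1/α12 = 881/0.47 = 1870 > K2 = 877; K2/α21 = 877/1.62 = 541 < K1 = 881.
Since the inequalities point opposite ways, species 1 can invade but species 2 cannot.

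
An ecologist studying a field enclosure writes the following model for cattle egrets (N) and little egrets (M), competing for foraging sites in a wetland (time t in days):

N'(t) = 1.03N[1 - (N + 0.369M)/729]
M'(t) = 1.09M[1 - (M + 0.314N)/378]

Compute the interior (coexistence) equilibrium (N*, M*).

N* ≈ 667, M* ≈ 169

Setting both brackets to zero gives the nullclines N + 0.369M = 729 and 0.314N + M = 378.
Substituting M = 378 - 0.314N into the first: N(1 - 0.369·0.314) = 729 - 0.369·378.
So N* = 590/0.884 = 667, and then M* = 378 - 0.314·667 = 169.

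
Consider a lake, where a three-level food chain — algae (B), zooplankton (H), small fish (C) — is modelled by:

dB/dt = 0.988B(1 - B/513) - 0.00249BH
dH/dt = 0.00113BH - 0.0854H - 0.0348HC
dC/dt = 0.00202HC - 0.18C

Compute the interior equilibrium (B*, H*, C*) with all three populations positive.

From dC/dt = 0: 0.00202H* = 0.18, so H* = 89.1.
From dB/dt = 0: 0.988(1 - B*/513) = 0.00249·89.1, giving B* = 513·(1 - 0.225) = 398.
From dH/dt = 0: 0.00113·398 - 0.0854 = 0.0348C*, so C* = 0.364/0.0348 = 10.5.

B* ≈ 398, H* ≈ 89.1, C* ≈ 10.5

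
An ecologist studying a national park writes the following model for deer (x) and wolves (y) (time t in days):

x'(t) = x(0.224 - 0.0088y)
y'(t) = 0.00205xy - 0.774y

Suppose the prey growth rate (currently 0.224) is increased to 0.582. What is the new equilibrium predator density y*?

At the interior fixed point, setting dx/dt = 0 with x > 0 fixes y* = (prey growth rate)/(xy coefficient) — independent of the other coefficients.
With the change, y* = 0.582/0.0088 = 66.1; it rises from 25.5.

y* ≈ 66.1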